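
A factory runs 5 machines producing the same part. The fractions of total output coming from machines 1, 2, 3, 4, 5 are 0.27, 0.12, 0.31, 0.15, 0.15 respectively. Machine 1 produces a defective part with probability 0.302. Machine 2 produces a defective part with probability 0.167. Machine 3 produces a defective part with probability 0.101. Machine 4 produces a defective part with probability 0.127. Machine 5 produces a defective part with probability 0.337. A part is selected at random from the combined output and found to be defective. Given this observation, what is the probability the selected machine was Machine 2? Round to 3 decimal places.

Posterior probability ≈ 0.099

Tabulate prior·likelihood by source: [1] prior 0.27, lik 0.302, product 0.08154; [2] prior 0.12, lik 0.167, product 0.02004; [3] prior 0.31, lik 0.101, product 0.03131; [4] prior 0.15, lik 0.127, product 0.01905; [5] prior 0.15, lik 0.337, product 0.05055.
Normalizing constant = 0.20249; the posterior for Machine 2 is its product over the sum, 0.02004/0.20249 = 0.099.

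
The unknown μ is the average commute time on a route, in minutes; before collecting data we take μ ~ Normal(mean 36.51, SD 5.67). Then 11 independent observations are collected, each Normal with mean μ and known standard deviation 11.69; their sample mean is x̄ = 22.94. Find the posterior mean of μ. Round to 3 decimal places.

Posterior mean ≈ 26.722

With known σ, the Normal prior is conjugate. Weight on the data is w = (n/σ²)/(n/σ² + 1/τ₀²) = 0.0804940/(0.0804940+0.0311053) = 0.72128.
Posterior mean = w·x̄ + (1−w)·μ₀ = 0.72128·22.94 + 0.27872·36.51 = 26.722.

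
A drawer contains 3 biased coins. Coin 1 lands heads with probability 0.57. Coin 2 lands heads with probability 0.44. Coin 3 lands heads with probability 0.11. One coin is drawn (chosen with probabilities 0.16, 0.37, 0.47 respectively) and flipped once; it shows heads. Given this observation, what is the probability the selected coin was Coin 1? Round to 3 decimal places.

P(heads|C1) = 0.57; P(heads|C2) = 0.44; P(heads|C3) = 0.11.
Prior × likelihood for each source: 0.16·0.57=0.09120, 0.37·0.44=0.1628, 0.47·0.11=0.05170. Summing gives P(heads) = 0.30570.
P(Coin 1 | heads) = 0.09120 / 0.30570 = 0.298.

Posterior probability ≈ 0.298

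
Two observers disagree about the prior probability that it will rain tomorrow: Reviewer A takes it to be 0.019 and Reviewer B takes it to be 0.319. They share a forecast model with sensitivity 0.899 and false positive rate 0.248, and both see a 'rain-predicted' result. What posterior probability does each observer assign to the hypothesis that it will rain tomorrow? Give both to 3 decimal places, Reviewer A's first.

The likelihood ratio for a 'rain-predicted' result is 0.899/0.248 = 3.6250.
Reviewer A: prior odds 0.019/0.981 = 0.019368; posterior odds 0.070209; posterior probability 0.066.
Reviewer B: prior odds 0.319/0.681 = 0.46843; posterior odds 1.6981; posterior probability 0.629.

Reviewer A: 0.066; Reviewer B: 0.629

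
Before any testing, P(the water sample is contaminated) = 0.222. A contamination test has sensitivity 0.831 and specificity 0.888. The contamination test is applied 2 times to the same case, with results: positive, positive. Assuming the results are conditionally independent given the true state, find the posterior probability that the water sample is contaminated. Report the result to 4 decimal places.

Posterior P(H) ≈ 0.9402

Let H be the event that the water sample is contaminated; start with P(H) = 0.222. P('positive'|H) = 0.831, P('positive'|¬H) = 0.112.
Update on result 1 ('positive'): P(H) ← 0.831·0.2220 / (0.831·0.2220 + 0.112·0.7780) = 0.18448/0.27162 = 0.6792.
Update on result 2 ('positive'): P(H) ← 0.831·0.6792 / (0.831·0.6792 + 0.112·0.3208) = 0.56441/0.60034 = 0.9402.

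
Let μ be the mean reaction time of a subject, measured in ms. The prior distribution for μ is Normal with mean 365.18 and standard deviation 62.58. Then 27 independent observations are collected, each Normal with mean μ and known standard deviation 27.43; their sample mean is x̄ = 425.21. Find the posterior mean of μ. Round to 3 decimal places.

Posterior mean ≈ 424.786

With known σ, the Normal prior is conjugate. Weight on the data is w = (n/σ²)/(n/σ² + 1/τ₀²) = 0.0358849/(0.0358849+0.00025535) = 0.99293.
Posterior mean = w·x̄ + (1−w)·μ₀ = 0.99293·425.21 + 0.0070654·365.18 = 424.786.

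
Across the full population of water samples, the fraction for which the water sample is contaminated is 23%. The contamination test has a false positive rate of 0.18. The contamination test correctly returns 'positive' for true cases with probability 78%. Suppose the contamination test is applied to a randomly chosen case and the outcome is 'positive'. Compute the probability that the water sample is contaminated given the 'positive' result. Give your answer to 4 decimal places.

Let H be the event that the water sample is contaminated. P(H) = 0.23, so P(¬H) = 0.77. With E the 'positive' result, P(E|H) = 0.78 and P(E|¬H) = 0.18.
P(E) = 0.78·0.23 + 0.18·0.77 = 0.17940 + 0.13860 = 0.31800.
By Bayes' theorem, P(H|E) = 0.17940 / 0.31800 = 0.5642.

P(H | E) ≈ 0.5642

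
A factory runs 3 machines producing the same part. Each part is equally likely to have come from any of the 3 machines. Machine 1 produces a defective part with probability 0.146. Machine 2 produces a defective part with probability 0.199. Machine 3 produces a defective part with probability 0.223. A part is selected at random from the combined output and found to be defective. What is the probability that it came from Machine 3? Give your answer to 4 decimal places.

P(defective|M1) = 0.146; P(defective|M2) = 0.199; P(defective|M3) = 0.223.
Prior × likelihood for each source: 0.333333·0.146=0.04867, 0.333333·0.199=0.06633, 0.333333·0.223=0.07433. Summing gives P(defective) = 0.18933.
P(Machine 3 | defective) = 0.07433 / 0.18933 = 0.3926.

Posterior probability ≈ 0.3926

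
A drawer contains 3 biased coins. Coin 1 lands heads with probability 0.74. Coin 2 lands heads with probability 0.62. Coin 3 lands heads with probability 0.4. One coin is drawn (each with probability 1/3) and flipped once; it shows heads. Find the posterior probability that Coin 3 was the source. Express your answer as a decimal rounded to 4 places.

P(heads|C1) = 0.74; P(heads|C2) = 0.62; P(heads|C3) = 0.4.
Prior × likelihood for each source: 0.333333·0.74=0.2467, 0.333333·0.62=0.2067, 0.333333·0.4=0.1333. Summing gives P(heads) = 0.58667.
P(Coin 3 | heads) = 0.1333 / 0.58667 = 0.2273.

Posterior probability ≈ 0.2273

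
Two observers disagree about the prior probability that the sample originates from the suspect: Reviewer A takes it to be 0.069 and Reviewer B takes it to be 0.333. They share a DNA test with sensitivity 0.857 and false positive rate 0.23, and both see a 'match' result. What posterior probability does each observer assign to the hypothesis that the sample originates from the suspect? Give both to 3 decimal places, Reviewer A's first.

Reviewer A: 0.216; Reviewer B: 0.650

The likelihood ratio for a 'match' result is 0.857/0.23 = 3.7261.
Reviewer A: prior odds 0.069/0.931 = 0.074114; posterior odds 0.27615; posterior probability 0.216.
Reviewer B: prior odds 0.333/0.667 = 0.49925; posterior odds 1.8603; posterior probability 0.650.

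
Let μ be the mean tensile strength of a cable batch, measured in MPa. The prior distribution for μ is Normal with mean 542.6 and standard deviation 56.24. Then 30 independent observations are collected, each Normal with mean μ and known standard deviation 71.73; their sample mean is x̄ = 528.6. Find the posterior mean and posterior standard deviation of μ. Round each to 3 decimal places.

With known σ, the Normal prior is conjugate. Weight on the data is w = (n/σ²)/(n/σ² + 1/τ₀²) = 0.00583069/(0.00583069+0.00031616) = 0.94857.
Posterior mean = w·x̄ + (1−w)·μ₀ = 0.94857·528.6 + 0.051435·542.6 = 529.320. Posterior variance = 1/(0.00583069+0.00031616) = 162.685, so SD = 12.755.

Posterior mean ≈ 529.320; posterior SD ≈ 12.755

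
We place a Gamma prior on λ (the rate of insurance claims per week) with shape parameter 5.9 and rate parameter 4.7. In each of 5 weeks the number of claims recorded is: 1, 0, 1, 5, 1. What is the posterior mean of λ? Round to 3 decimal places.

Total count ∑xᵢ = 8 over n = 5 weeks.
Gamma is conjugate to the Poisson likelihood: posterior is Gamma(shape = 5.9+8 = 13.9, rate = 4.7+5 = 9.7).
E[λ | data] = 13.9/9.7 = 1.433.

Posterior mean ≈ 1.433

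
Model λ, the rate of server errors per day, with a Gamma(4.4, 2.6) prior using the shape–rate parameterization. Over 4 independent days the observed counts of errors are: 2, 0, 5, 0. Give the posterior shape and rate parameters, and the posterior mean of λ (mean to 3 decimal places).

Total count ∑xᵢ = 7 over n = 4 days.
Gamma is conjugate to the Poisson likelihood: posterior is Gamma(shape = 4.4+7 = 11.4, rate = 2.6+4 = 6.6).
E[λ | data] = 11.4/6.6 = 1.727.

Posterior: Gamma(shape=11.4, rate=6.6); mean ≈ 1.727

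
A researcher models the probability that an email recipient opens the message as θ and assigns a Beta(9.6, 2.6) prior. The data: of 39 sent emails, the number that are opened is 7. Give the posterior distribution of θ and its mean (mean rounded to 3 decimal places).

The binomial likelihood is conjugate to the Beta prior: with 7 successes and 32 failures, the posterior is Beta(9.6+7, 2.6+32) = Beta(16.6, 34.6).
E[θ | data] = 16.6/(16.6+34.6) = 0.324.

Posterior: Beta(16.6, 34.6); mean ≈ 0.324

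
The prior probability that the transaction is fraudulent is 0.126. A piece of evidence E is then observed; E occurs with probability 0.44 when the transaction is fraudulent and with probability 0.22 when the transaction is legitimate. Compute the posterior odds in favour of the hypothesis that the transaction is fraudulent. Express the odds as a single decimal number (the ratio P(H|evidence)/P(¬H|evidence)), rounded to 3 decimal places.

Prior odds = 0.126/(1−0.126) = 0.14416. In log-odds, ln(0.14416) = -1.9368.
Add log likelihood ratio: ln(2.0000) = 0.69315.
Posterior log-odds = -1.2437, so posterior odds = exp(-1.2437) = 0.28833.

Posterior odds ≈ 0.288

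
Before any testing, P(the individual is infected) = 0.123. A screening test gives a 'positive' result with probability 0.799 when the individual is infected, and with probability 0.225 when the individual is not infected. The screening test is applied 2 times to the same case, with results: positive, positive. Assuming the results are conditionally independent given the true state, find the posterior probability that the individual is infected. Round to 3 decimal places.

With H the event that the individual is infected, the joint likelihood of the observed sequence is P(data|H) = 0.799·0.799 = 0.63840 and P(data|¬H) = 0.225·0.225 = 0.050625.
Bayes: P(H|data) = 0.123·0.63840 / (0.123·0.63840 + 0.877·0.050625) = 0.078523/0.12292 = 0.6388.

Posterior P(H) ≈ 0.639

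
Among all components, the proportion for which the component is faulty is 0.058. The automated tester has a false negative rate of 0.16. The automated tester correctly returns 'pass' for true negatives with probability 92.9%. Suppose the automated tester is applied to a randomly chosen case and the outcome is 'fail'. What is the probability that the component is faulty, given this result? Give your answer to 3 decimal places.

P(H | E) ≈ 0.421

Write H for 'the component is faulty'. Prior odds H:¬H = 0.058/0.942 = 0.061571. For the 'fail' outcome, the likelihood ratio is 0.84/0.071 = 11.831.
Posterior odds = 0.061571 × 11.831 = 0.72845, so P(H|E) = 0.72845/(1+0.72845) = 0.421.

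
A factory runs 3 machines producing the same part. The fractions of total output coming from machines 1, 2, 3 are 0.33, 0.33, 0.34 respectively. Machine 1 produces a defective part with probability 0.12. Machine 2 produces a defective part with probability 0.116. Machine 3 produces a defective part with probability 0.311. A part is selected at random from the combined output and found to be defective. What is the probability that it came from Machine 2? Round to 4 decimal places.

Posterior probability ≈ 0.2085

Tabulate prior·likelihood by source: [1] prior 0.33, lik 0.12, product 0.03960; [2] prior 0.33, lik 0.116, product 0.03828; [3] prior 0.34, lik 0.311, product 0.1057.
Normalizing constant = 0.18362; the posterior for Machine 2 is its product over the sum, 0.03828/0.18362 = 0.2085.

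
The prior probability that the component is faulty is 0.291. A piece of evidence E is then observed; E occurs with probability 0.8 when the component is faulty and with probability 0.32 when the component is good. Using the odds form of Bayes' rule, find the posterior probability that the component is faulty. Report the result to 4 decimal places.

Posterior probability ≈ 0.5064

Prior odds = 0.291/(1−0.291) = 0.41044.
Likelihood ratio for E = 0.8/0.32 = 2.5000.
Posterior odds = prior odds × LR = 1.0261.
Posterior probability = odds/(1+odds) = 1.0261/2.0261 = 0.5064.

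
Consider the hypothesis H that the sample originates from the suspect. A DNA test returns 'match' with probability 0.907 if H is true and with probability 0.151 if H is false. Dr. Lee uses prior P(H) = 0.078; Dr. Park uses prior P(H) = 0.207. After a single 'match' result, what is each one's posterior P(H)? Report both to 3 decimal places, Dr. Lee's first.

The likelihood ratio for a 'match' result is 0.907/0.151 = 6.0066.
Dr. Lee: prior odds 0.078/0.922 = 0.084599; posterior odds 0.50815; posterior probability 0.337.
Dr. Park: prior odds 0.207/0.793 = 0.26103; posterior odds 1.5679; posterior probability 0.611.

Dr. Lee: 0.337; Dr. Park: 0.611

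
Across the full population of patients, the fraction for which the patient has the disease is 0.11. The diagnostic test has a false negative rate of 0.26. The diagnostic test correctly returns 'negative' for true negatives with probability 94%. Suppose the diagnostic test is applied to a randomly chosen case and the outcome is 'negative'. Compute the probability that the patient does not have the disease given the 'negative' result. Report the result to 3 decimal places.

Let H be the event that the patient has the disease. P(H) = 0.11, so P(¬H) = 0.89. With E the 'negative' result, P(E|H) = 0.26 and P(E|¬H) = 0.94.
P(E) = 0.26·0.11 + 0.94·0.89 = 0.028600 + 0.83660 = 0.86520.
By Bayes' theorem, P(H|E) = 0.028600 / 0.86520 = 0.033. Hence P(¬H|E) = 1 − 0.033 = 0.967.

P(¬H | E) ≈ 0.967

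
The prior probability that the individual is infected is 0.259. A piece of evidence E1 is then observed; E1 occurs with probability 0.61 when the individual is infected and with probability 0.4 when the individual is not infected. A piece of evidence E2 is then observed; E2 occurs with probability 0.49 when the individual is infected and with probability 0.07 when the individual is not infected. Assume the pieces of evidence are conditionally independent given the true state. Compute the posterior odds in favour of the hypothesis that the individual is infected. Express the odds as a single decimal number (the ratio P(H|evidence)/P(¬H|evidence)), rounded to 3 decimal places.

Posterior odds ≈ 3.731

Prior odds = 0.259/(1−0.259) = 0.34953.
Likelihood ratio for E1 = 0.61/0.4 = 1.5250.
Likelihood ratio for E2 = 0.49/0.07 = 7.0000.
Posterior odds = prior odds × LR₁ × LR₂ = 3.7312.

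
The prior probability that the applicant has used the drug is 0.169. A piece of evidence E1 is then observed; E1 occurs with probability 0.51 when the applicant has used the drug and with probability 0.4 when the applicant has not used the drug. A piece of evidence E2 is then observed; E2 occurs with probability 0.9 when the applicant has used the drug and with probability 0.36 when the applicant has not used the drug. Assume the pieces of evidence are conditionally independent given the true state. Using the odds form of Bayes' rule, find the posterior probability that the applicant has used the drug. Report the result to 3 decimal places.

Prior odds = 0.169/(1−0.169) = 0.20337.
Likelihood ratio for E1 = 0.51/0.4 = 1.2750.
Likelihood ratio for E2 = 0.9/0.36 = 2.5000.
Posterior odds = prior odds × LR₁ × LR₂ = 0.64824.
Posterior probability = odds/(1+odds) = 0.64824/1.6482 = 0.393.

Posterior probability ≈ 0.393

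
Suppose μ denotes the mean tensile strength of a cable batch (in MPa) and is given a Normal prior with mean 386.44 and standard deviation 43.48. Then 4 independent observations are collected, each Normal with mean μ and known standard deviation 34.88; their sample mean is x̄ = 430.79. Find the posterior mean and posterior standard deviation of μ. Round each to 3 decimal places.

With known σ, the Normal prior is conjugate. Weight on the data is w = (n/σ²)/(n/σ² + 1/τ₀²) = 0.00328781/(0.00328781+0.00052896) = 0.86141.
Posterior mean = w·x̄ + (1−w)·μ₀ = 0.86141·430.79 + 0.13859·386.44 = 424.644. Posterior variance = 1/(0.00328781+0.00052896) = 262.002, so SD = 16.186.

Posterior mean ≈ 424.644; posterior SD ≈ 16.186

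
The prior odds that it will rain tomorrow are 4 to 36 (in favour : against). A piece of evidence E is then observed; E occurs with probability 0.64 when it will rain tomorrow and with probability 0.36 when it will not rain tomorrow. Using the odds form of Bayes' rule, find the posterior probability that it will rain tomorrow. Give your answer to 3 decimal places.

Prior odds = 4/36 = 0.11111. In log-odds, ln(0.11111) = -2.1972.
Add log likelihood ratio: ln(1.7778) = 0.57536.
Posterior log-odds = -1.6219, so posterior odds = exp(-1.6219) = 0.19753. Converting, P(H|E) = 0.19753/1.1975 = 0.165.

Posterior probability ≈ 0.165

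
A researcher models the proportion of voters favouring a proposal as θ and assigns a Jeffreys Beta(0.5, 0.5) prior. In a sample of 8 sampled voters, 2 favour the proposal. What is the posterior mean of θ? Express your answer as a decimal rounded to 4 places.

Observing 2 successes and 6 failures updates Beta(0.5, 0.5) by adding the success and failure counts to the two shape parameters: α = 0.5+2 = 2.5, β = 0.5+6 = 6.5.
E[θ | data] = 2.5/(2.5+6.5) = 0.2778.

Posterior mean ≈ 0.2778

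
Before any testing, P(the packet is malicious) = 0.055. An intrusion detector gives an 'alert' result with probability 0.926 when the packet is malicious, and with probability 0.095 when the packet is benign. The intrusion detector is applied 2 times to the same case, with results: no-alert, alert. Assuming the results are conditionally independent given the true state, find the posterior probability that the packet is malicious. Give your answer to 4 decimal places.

Posterior P(H) ≈ 0.0443

With H the event that the packet is malicious, the joint likelihood of the observed sequence is P(data|H) = 0.074·0.926 = 0.068524 and P(data|¬H) = 0.905·0.095 = 0.085975.
Bayes: P(H|data) = 0.055·0.068524 / (0.055·0.068524 + 0.945·0.085975) = 0.0037688/0.085015 = 0.0443.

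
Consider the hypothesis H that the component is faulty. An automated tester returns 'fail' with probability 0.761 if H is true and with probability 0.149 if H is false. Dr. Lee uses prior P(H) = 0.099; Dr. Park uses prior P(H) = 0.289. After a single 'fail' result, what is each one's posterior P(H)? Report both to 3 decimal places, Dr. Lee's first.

P('+'|H) = 0.761, P('+'|¬H) = 0.149.
Dr. Lee: numerator 0.761·0.099 = 0.075339; evidence = 0.075339+0.149·0.901 = 0.20959; posterior = 0.359.
Dr. Park: numerator 0.761·0.289 = 0.21993; evidence = 0.21993+0.149·0.711 = 0.32587; posterior = 0.675.

Dr. Lee: 0.359; Dr. Park: 0.675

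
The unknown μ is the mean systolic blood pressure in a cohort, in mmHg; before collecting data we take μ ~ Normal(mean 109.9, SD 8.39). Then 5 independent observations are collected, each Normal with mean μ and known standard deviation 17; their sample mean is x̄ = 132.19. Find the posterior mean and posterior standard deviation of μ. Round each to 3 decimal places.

Prior precision 1/τ₀² = 1/8.39² = 0.0142061; data precision n/σ² = 5/17² = 0.0173010.
Posterior precision = 0.0142061 + 0.0173010 = 0.0315072, giving posterior SD = 1/√0.0315072 = 5.634.
Posterior mean = (0.0142061·109.9 + 0.0173010·132.19) / 0.0315072 = 122.140.

Posterior mean ≈ 122.140; posterior SD ≈ 5.634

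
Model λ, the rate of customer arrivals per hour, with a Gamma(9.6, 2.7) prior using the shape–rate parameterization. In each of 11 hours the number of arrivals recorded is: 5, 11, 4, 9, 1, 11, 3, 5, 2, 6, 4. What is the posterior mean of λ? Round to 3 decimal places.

Posterior mean ≈ 5.153

Total count ∑xᵢ = 61 over n = 11 hours.
Gamma is conjugate to the Poisson likelihood: posterior is Gamma(shape = 9.6+61 = 70.6, rate = 2.7+11 = 13.7).
Posterior mean = shape/rate = 70.6/13.7 = 5.153.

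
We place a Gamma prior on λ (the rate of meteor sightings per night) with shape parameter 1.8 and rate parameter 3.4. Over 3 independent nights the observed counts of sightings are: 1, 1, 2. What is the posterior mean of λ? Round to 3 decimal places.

The Poisson likelihood adds the total count to the shape and the number of exposure periods to the rate. Here ∑xᵢ = 4 and n = 3, so shape 1.8→5.8 and rate 3.4→6.4.
Posterior mean = shape/rate = 5.8/6.4 = 0.906.

Posterior mean ≈ 0.906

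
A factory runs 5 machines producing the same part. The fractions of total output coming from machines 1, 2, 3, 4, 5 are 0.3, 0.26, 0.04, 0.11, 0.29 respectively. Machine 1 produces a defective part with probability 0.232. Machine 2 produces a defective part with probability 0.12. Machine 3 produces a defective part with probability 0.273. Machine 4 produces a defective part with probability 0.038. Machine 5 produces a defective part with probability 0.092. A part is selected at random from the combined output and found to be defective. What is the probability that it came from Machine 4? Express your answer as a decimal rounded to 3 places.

Posterior probability ≈ 0.029

P(defective|M1) = 0.232; P(defective|M2) = 0.12; P(defective|M3) = 0.273; P(defective|M4) = 0.038; P(defective|M5) = 0.092.
Prior × likelihood for each source: 0.3·0.232=0.06960, 0.26·0.12=0.03120, 0.04·0.273=0.01092, 0.11·0.038=0.004180, 0.29·0.092=0.02668. Summing gives P(defective) = 0.14258.
P(Machine 4 | defective) = 0.004180 / 0.14258 = 0.029.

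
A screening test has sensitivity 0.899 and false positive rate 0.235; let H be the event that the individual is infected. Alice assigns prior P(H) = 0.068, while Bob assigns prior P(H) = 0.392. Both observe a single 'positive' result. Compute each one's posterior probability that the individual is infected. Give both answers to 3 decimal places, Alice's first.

Alice: 0.218; Bob: 0.712

The likelihood ratio for a 'positive' result is 0.899/0.235 = 3.8255.
Alice: prior odds 0.068/0.932 = 0.072961; posterior odds 0.27912; posterior probability 0.218.
Bob: prior odds 0.392/0.608 = 0.64474; posterior odds 2.4665; posterior probability 0.712.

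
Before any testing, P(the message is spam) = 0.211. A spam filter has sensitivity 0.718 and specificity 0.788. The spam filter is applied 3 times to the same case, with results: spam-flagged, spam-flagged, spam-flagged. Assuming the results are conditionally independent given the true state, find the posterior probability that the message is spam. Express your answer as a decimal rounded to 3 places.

With H the event that the message is spam, the joint likelihood of the observed sequence is P(data|H) = 0.718·0.718·0.718 = 0.37015 and P(data|¬H) = 0.212·0.212·0.212 = 0.0095281.
Bayes: P(H|data) = 0.211·0.37015 / (0.211·0.37015 + 0.789·0.0095281) = 0.078101/0.085619 = 0.9122.

Posterior P(H) ≈ 0.912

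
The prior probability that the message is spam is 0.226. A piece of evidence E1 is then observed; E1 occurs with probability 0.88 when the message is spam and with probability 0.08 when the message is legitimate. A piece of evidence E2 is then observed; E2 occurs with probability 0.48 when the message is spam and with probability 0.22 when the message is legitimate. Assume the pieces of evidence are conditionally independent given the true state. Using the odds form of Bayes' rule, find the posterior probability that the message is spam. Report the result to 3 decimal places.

Posterior probability ≈ 0.875

Prior odds = 0.226/(1−0.226) = 0.29199. In log-odds, ln(0.29199) = -1.2310.
Add log likelihood ratios: ln(11.000) + ln(2.1818) = 3.1781.
Posterior log-odds = 1.9470, so posterior odds = exp(1.9470) = 7.0078. Converting, P(H|E) = 7.0078/8.0078 = 0.875.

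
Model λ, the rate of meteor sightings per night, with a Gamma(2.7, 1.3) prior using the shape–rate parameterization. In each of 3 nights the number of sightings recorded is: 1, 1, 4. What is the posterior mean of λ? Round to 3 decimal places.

Total count ∑xᵢ = 6 over n = 3 nights.
Gamma is conjugate to the Poisson likelihood: posterior is Gamma(shape = 2.7+6 = 8.7, rate = 1.3+3 = 4.3).
E[λ | data] = 8.7/4.3 = 2.023.

Posterior mean ≈ 2.023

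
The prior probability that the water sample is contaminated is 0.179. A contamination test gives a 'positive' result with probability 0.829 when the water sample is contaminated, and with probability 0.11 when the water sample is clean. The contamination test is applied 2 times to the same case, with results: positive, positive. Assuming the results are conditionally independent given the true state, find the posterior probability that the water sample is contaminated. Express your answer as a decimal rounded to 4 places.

With H the event that the water sample is contaminated, the joint likelihood of the observed sequence is P(data|H) = 0.829·0.829 = 0.68724 and P(data|¬H) = 0.11·0.11 = 0.012100.
Bayes: P(H|data) = 0.179·0.68724 / (0.179·0.68724 + 0.821·0.012100) = 0.12302/0.13295 = 0.9253.

Posterior P(H) ≈ 0.9253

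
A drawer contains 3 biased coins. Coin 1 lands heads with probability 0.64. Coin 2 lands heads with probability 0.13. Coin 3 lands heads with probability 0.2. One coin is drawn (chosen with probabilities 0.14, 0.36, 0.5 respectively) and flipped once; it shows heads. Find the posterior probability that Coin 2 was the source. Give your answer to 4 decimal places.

Posterior probability ≈ 0.1980

Tabulate prior·likelihood by source: [1] prior 0.14, lik 0.64, product 0.08960; [2] prior 0.36, lik 0.13, product 0.04680; [3] prior 0.5, lik 0.2, product 0.1000.
Normalizing constant = 0.23640; the posterior for Coin 2 is its product over the sum, 0.04680/0.23640 = 0.1980.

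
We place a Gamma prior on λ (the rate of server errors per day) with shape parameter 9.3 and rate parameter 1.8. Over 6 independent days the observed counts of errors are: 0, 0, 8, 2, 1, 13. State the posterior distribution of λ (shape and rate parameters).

Posterior: Gamma(shape=33.3, rate=7.8)

Total count ∑xᵢ = 24 over n = 6 days.
Gamma is conjugate to the Poisson likelihood: posterior is Gamma(shape = 9.3+24 = 33.3, rate = 1.8+6 = 7.8).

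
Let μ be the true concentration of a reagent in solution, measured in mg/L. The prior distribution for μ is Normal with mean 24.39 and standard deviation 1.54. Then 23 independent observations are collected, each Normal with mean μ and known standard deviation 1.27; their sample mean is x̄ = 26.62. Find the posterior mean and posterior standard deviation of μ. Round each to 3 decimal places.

With known σ, the Normal prior is conjugate. Weight on the data is w = (n/σ²)/(n/σ² + 1/τ₀²) = 14.2600/(14.2600+0.421656) = 0.97128.
Posterior mean = w·x̄ + (1−w)·μ₀ = 0.97128·26.62 + 0.028720·24.39 = 26.556. Posterior variance = 1/(14.2600+0.421656) = 0.0681121, so SD = 0.261.

Posterior mean ≈ 26.556; posterior SD ≈ 0.261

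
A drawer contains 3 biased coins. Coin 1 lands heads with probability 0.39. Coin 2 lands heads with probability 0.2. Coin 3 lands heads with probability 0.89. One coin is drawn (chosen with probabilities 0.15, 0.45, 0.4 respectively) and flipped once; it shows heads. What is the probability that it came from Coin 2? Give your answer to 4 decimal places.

Posterior probability ≈ 0.1784

Tabulate prior·likelihood by source: [1] prior 0.15, lik 0.39, product 0.05850; [2] prior 0.45, lik 0.2, product 0.09000; [3] prior 0.4, lik 0.89, product 0.3560.
Normalizing constant = 0.50450; the posterior for Coin 2 is its product over the sum, 0.09000/0.50450 = 0.1784.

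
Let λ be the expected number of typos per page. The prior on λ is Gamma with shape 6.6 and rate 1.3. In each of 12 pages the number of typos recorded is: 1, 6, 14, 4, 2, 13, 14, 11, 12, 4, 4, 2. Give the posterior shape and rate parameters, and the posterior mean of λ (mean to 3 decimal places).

Posterior: Gamma(shape=93.6, rate=13.3); mean ≈ 7.038

Total count ∑xᵢ = 87 over n = 12 pages.
Gamma is conjugate to the Poisson likelihood: posterior is Gamma(shape = 6.6+87 = 93.6, rate = 1.3+12 = 13.3).
E[λ | data] = 93.6/13.3 = 7.038.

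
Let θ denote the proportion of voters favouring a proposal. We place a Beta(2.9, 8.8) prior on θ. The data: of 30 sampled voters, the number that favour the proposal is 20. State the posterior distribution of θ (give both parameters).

Posterior: Beta(22.9, 18.8)

The binomial likelihood is conjugate to the Beta prior: with 20 successes and 10 failures, the posterior is Beta(2.9+20, 8.8+10) = Beta(22.9, 18.8).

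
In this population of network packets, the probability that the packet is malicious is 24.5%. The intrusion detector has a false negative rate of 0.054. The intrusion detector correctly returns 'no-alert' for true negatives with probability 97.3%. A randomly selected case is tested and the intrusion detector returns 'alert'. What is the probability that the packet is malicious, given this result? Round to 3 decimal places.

Let H be the event that the packet is malicious. P(H) = 0.245, so P(¬H) = 0.755. With E the 'alert' result, P(E|H) = 0.946 and P(E|¬H) = 0.027.
P(E) = 0.946·0.245 + 0.027·0.755 = 0.23177 + 0.020385 = 0.25215.
By Bayes' theorem, P(H|E) = 0.23177 / 0.25215 = 0.919.

P(H | E) ≈ 0.919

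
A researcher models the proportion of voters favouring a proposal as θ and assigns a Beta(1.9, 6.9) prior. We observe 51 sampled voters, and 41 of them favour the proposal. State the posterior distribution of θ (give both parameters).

Observing 41 successes and 10 failures updates Beta(1.9, 6.9) by adding the success and failure counts to the two shape parameters: α = 1.9+41 = 42.9, β = 6.9+10 = 16.9.

Posterior: Beta(42.9, 16.9)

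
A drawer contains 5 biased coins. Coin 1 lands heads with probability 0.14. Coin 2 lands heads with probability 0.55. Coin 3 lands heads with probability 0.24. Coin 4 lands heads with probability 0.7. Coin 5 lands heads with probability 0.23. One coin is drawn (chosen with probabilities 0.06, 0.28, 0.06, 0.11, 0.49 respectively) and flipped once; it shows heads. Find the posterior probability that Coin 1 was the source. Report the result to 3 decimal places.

Posterior probability ≈ 0.023

Tabulate prior·likelihood by source: [1] prior 0.06, lik 0.14, product 0.008400; [2] prior 0.28, lik 0.55, product 0.1540; [3] prior 0.06, lik 0.24, product 0.01440; [4] prior 0.11, lik 0.7, product 0.07700; [5] prior 0.49, lik 0.23, product 0.1127.
Normalizing constant = 0.36650; the posterior for Coin 1 is its product over the sum, 0.008400/0.36650 = 0.023.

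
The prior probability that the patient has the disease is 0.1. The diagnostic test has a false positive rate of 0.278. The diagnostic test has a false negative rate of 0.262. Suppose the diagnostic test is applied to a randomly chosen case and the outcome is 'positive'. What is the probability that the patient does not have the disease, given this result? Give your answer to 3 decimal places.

Let H be the event that the patient has the disease. P(H) = 0.1, so P(¬H) = 0.9. With E the 'positive' result, P(E|H) = 0.738 and P(E|¬H) = 0.278.
P(E) = 0.738·0.1 + 0.278·0.9 = 0.073800 + 0.25020 = 0.32400.
By Bayes' theorem, P(H|E) = 0.073800 / 0.32400 = 0.228. Hence P(¬H|E) = 1 − 0.228 = 0.772.

P(¬H | E) ≈ 0.772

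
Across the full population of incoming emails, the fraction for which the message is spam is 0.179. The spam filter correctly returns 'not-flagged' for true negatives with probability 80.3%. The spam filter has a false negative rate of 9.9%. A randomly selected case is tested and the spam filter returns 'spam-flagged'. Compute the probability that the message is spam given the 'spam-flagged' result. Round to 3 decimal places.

P(H | E) ≈ 0.499

Write H for 'the message is spam'. Prior odds H:¬H = 0.179/0.821 = 0.21803. For the 'spam-flagged' outcome, the likelihood ratio is 0.901/0.197 = 4.5736.
Posterior odds = 0.21803 × 4.5736 = 0.99717, so P(H|E) = 0.99717/(1+0.99717) = 0.499.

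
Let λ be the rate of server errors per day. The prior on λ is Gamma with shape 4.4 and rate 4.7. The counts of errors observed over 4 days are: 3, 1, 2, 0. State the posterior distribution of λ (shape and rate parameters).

Posterior: Gamma(shape=10.4, rate=8.7)

The Poisson likelihood adds the total count to the shape and the number of exposure periods to the rate. Here ∑xᵢ = 6 and n = 4, so shape 4.4→10.4 and rate 4.7→8.7.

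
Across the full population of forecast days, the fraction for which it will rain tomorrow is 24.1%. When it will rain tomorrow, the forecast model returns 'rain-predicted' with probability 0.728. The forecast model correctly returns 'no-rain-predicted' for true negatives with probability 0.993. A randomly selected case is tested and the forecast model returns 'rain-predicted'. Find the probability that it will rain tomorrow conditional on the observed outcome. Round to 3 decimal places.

Write H for 'it will rain tomorrow'. Prior odds H:¬H = 0.241/0.759 = 0.31752. For the 'rain-predicted' outcome, the likelihood ratio is 0.728/0.007 = 104.00.
Posterior odds = 0.31752 × 104.00 = 33.022, so P(H|E) = 33.022/(1+33.022) = 0.971.

P(H | E) ≈ 0.971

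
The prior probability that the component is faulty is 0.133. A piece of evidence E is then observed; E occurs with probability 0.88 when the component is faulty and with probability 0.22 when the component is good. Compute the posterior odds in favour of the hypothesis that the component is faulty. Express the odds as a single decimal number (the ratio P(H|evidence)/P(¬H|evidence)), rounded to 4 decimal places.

Prior odds = 0.133/(1−0.133) = 0.15340.
Likelihood ratio for E = 0.88/0.22 = 4.0000.
Posterior odds = prior odds × LR = 0.61361.

Posterior odds ≈ 0.6136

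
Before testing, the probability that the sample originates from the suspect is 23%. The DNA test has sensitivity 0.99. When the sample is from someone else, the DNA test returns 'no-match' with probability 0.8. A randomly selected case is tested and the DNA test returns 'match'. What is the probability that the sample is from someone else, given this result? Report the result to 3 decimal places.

Let H be the event that the sample originates from the suspect. P(H) = 0.23, so P(¬H) = 0.77. With E the 'match' result, P(E|H) = 0.99 and P(E|¬H) = 0.2.
P(E) = 0.99·0.23 + 0.2·0.77 = 0.22770 + 0.15400 = 0.38170.
By Bayes' theorem, P(H|E) = 0.22770 / 0.38170 = 0.597. Hence P(¬H|E) = 1 − 0.597 = 0.403.

P(¬H | E) ≈ 0.403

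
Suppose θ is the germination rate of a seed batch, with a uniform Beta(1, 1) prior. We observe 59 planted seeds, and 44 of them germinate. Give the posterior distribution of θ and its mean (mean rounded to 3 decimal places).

Observing 44 successes and 15 failures updates Beta(1, 1) by adding the success and failure counts to the two shape parameters: α = 1+44 = 45, β = 1+15 = 16.
Posterior mean = α/(α+β) = 45/61 = 0.738.

Posterior: Beta(45, 16); mean ≈ 0.738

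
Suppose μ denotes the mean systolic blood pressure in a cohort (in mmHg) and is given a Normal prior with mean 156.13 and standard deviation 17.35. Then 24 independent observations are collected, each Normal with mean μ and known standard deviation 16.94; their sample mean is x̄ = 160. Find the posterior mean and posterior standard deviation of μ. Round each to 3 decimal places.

Prior precision 1/τ₀² = 1/17.35² = 0.00332201; data precision n/σ² = 24/16.94² = 0.0836343.
Posterior precision = 0.00332201 + 0.0836343 = 0.0869563, giving posterior SD = 1/√0.0869563 = 3.391.
Posterior mean = (0.00332201·156.13 + 0.0836343·160) / 0.0869563 = 159.852.

Posterior mean ≈ 159.852; posterior SD ≈ 3.391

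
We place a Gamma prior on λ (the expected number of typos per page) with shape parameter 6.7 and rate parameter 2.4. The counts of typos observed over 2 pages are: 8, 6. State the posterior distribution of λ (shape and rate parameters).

The Poisson likelihood adds the total count to the shape and the number of exposure periods to the rate. Here ∑xᵢ = 14 and n = 2, so shape 6.7→20.7 and rate 2.4→4.4.

Posterior: Gamma(shape=20.7, rate=4.4)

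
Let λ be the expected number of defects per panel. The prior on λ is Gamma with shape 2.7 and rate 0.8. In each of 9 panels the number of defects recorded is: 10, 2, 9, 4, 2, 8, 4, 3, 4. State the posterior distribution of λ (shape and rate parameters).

Posterior: Gamma(shape=48.7, rate=9.8)

The Poisson likelihood adds the total count to the shape and the number of exposure periods to the rate. Here ∑xᵢ = 46 and n = 9, so shape 2.7→48.7 and rate 0.8→9.8.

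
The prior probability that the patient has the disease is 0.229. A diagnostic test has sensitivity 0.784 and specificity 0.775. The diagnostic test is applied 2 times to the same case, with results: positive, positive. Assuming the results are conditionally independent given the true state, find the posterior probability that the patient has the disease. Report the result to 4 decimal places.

With H the event that the patient has the disease, the joint likelihood of the observed sequence is P(data|H) = 0.784·0.784 = 0.61466 and P(data|¬H) = 0.225·0.225 = 0.050625.
Bayes: P(H|data) = 0.229·0.61466 / (0.229·0.61466 + 0.771·0.050625) = 0.14076/0.17979 = 0.7829.

Posterior P(H) ≈ 0.7829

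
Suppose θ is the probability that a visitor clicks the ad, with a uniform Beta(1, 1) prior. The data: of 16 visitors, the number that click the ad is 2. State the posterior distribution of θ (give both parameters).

Observing 2 successes and 14 failures updates Beta(1, 1) by adding the success and failure counts to the two shape parameters: α = 1+2 = 3, β = 1+14 = 15.

Posterior: Beta(3, 15)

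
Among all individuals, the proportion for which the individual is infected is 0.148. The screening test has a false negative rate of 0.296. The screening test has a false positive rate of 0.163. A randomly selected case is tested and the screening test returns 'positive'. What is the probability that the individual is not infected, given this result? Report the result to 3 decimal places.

P(¬H | E) ≈ 0.571

Write H for 'the individual is infected'. Prior odds H:¬H = 0.148/0.852 = 0.17371. For the 'positive' outcome, the likelihood ratio is 0.704/0.163 = 4.3190.
Posterior odds = 0.17371 × 4.3190 = 0.75025, so P(H|E) = 0.75025/(1+0.75025) = 0.429. Then P(¬H|E) = 1 − 0.429 = 0.571.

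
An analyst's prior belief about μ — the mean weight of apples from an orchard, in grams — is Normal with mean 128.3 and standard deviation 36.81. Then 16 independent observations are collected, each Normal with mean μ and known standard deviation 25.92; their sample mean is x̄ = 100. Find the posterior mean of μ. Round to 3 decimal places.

Prior precision 1/τ₀² = 1/36.81² = 0.00073802; data precision n/σ² = 16/25.92² = 0.0238150.
Posterior precision = 0.00073802 + 0.0238150 = 0.0245530.
Posterior mean = (0.00073802·128.3 + 0.0238150·100) / 0.0245530 = 100.851.

Posterior mean ≈ 100.851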